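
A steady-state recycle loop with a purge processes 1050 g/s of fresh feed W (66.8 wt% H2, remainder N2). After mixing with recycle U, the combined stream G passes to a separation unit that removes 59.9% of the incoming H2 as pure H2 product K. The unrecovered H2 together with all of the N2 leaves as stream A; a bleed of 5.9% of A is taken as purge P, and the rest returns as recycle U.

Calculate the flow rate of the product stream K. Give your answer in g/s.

674.7 g/s

H2 in G: m_A = 1050×0.668 + (1−0.059)·(1−0.599)·m_A, so m_A = 701.4/0.6227 = 1126.5 g/s.
Product K = 0.599×1126.5 = 674.75 g/s.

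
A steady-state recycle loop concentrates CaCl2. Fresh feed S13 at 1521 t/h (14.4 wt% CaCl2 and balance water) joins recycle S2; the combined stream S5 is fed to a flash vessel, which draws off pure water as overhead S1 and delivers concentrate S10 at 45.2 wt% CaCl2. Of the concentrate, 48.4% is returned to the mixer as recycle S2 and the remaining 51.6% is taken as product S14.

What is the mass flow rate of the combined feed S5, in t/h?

1976 t/h

Overall CaCl2 balance (none leaves overhead): CaCl2 in fresh feed = CaCl2 in product, i.e. 1521×0.144 = (1−0.484)·S10·0.452.
S10 = 219.02/(0.452×0.516) = 939.08 t/h.
Recycle S2 = 0.484×939.08 = 454.52 t/h.
Combined feed S5 = 1521 + 454.52 = 1975.5 t/h.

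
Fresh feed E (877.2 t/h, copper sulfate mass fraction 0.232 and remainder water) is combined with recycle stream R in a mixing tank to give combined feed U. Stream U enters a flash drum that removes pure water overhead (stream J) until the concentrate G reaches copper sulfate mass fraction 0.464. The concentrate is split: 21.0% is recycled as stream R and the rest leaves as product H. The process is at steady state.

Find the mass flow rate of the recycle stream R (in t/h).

116.6 t/h

Overall copper sulfate balance (none leaves overhead): copper sulfate in fresh feed = copper sulfate in product, i.e. 877.2×0.232 = (1−0.210)·G·0.464.
G = 203.51/(0.464×0.790) = 555.19 t/h.
Recycle R = 0.210×555.19 = 116.59 t/h.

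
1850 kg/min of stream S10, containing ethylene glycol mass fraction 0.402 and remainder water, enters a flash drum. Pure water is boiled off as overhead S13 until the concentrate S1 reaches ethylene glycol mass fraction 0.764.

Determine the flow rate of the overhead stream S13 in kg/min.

ethylene glycol is conserved: 1850×0.402 = 743.7 kg/min all reports to the concentrate.
Concentrate = 743.7/(target fraction) = 973.43 kg/min.
Overhead = 1850 − 973.43 = 876.57 kg/min.

876.6 kg/min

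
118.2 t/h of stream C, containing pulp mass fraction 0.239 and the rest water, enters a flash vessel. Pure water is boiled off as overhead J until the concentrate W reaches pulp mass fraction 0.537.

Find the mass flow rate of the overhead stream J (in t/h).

65.59 t/h

pulp is conserved: 118.2×0.239 = 28.25 t/h all reports to the concentrate.
Concentrate = 28.25/(target fraction) = 52.607 t/h.
Overhead = 118.2 − 52.607 = 65.593 t/h.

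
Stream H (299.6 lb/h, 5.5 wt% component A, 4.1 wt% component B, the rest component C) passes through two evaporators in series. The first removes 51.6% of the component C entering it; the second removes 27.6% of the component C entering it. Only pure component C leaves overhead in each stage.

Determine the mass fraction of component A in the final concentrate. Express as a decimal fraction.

0.133

component C in feed = 299.6×0.904 = 270.84 lb/h.
After stage 1: component C left = (1−0.516)×270.84 = 131.09; stream total = 159.85 lb/h.
After stage 2: component C left = (1−0.276)×131.09 = 94.906; final concentrate = 123.67 lb/h.
component A fraction = 16.478/123.67 = 0.133.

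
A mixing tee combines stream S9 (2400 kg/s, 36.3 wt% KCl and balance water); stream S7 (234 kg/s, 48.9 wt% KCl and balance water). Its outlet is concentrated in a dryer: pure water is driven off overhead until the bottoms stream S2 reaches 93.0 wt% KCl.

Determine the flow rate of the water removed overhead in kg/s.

KCl entering = 2400×0.363 + 234×0.489 = 985.63 kg/s.
All KCl reports to S2, so S2 = 985.63/0.930 = 1059.8 kg/s.
Total feed = 2634 kg/s; overhead = 2634 − 1059.8 = 1574.2 kg/s.

1574 kg/s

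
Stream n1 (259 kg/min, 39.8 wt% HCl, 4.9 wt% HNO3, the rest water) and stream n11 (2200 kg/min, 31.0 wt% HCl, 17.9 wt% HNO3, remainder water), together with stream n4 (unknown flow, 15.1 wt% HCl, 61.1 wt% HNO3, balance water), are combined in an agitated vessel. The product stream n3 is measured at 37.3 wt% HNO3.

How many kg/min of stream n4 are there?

2146 kg/min

Let n4 be the unknown flow. Total out = 2459 + n4.
HNO3 balance: 406.49 + 0.611·n4 = 0.373·(2459 + n4)
(0.611 − 0.373)·n4 = 0.373×2459 − 406.49 = 510.72
n4 = 510.72 / 0.238 = 2145.9 kg/min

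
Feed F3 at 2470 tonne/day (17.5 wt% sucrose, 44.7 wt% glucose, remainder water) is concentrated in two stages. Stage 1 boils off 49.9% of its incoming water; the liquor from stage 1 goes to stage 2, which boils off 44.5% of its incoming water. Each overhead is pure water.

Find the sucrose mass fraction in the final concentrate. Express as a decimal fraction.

0.241

water in feed = 2470×0.378 = 933.66 tonne/day.
After stage 1: water left = (1−0.499)×933.66 = 467.76; stream total = 2004.1 tonne/day.
After stage 2: water left = (1−0.445)×467.76 = 259.61; final concentrate = 1795.9 tonne/day.
sucrose fraction = 432.25/1795.9 = 0.241.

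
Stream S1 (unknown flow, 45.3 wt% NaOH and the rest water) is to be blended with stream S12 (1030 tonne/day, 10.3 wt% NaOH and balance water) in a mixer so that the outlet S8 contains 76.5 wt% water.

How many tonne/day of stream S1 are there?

623.7 tonne/day

Let S1 be the unknown flow. Total out = 1030 + S1.
water balance: 923.91 + 0.547·S1 = 0.765·(1030 + S1)
(0.547 − 0.765)·S1 = 0.765×1030 − 923.91 = -135.96
S1 = -135.96 / -0.218 = 623.67 tonne/day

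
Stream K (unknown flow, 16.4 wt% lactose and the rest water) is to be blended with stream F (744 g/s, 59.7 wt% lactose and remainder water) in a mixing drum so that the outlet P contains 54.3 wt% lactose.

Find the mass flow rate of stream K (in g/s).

106 g/s

Let K be the unknown flow. Total out = 744 + K.
lactose balance: 444.17 + 0.164·K = 0.543·(744 + K)
(0.164 − 0.543)·K = 0.543×744 − 444.17 = -40.176
K = -40.176 / -0.379 = 106.01 g/s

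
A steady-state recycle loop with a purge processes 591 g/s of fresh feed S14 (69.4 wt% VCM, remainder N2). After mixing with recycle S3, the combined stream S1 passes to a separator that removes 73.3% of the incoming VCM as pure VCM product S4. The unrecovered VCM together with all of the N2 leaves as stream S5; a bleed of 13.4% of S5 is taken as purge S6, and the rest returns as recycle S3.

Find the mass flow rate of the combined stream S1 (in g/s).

1883 g/s

N2 enters only via S14 and leaves only via the purge: 591×0.306 = 0.134×(N2 in S5), and the separator passes all N2, so N2 in S1 = N2 in S5 = 1349.6 g/s.
VCM in S1: m_A = 591×0.694 + (1−0.134)·(1−0.733)·m_A, so m_A = 410.15/0.7688 = 533.51 g/s.
S1 = 533.51 + 1349.6 = 1883.1 g/s.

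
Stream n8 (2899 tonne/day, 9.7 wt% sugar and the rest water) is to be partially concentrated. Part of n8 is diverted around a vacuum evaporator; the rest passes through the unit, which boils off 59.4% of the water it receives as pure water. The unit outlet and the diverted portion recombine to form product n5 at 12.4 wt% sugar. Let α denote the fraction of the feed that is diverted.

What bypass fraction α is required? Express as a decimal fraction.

0.594

All 2899×0.097 = 281.2 tonne/day of sugar reaches n5, so n5 = 281.2/0.124 = 2267.8 tonne/day and vapour = 631.23 tonne/day.
The evaporator receives (1−α)·2899 of feed at 0.903 water and removes 0.594 of that water:
0.594×0.903×(1−α)×2899 = 631.23
(1−α) = 631.23/1555 = 0.4059;  α = 0.5941.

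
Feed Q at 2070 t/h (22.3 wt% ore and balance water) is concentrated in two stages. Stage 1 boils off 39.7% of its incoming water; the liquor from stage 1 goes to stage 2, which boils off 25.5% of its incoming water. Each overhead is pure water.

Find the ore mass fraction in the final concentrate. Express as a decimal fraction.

water in feed = 2070×0.777 = 1608.4 t/h.
After stage 1: water left = (1−0.397)×1608.4 = 969.86; stream total = 1431.5 t/h.
After stage 2: water left = (1−0.255)×969.86 = 722.55; final concentrate = 1184.2 t/h.
ore fraction = 461.61/1184.2 = 0.3898.

0.3898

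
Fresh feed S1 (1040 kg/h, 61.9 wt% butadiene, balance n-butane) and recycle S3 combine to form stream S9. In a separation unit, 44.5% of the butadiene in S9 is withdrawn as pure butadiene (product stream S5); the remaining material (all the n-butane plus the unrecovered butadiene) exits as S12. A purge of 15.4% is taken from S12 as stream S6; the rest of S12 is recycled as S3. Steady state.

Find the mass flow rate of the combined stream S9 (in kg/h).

n-butane enters only via S1 and leaves only via the purge: 1040×0.381 = 0.154×(n-butane in S12), and the separation unit passes all n-butane, so n-butane in S9 = n-butane in S12 = 2573 kg/h.
butadiene in S9: m_A = 1040×0.619 + (1−0.154)·(1−0.445)·m_A, so m_A = 643.76/0.5305 = 1213.6 kg/h.
S9 = 1213.6 + 2573 = 3786.6 kg/h.

3787 kg/h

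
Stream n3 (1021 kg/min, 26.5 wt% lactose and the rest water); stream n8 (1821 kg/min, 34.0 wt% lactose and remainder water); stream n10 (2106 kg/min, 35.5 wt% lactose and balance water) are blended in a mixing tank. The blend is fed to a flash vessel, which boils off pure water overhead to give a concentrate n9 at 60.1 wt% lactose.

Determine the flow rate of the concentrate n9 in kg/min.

2724 kg/min

lactose entering = 1021×0.265 + 1821×0.340 + 2106×0.355 = 1637.3 kg/min.
All lactose reports to n9, so n9 = 1637.3/0.601 = 2724.4 kg/min.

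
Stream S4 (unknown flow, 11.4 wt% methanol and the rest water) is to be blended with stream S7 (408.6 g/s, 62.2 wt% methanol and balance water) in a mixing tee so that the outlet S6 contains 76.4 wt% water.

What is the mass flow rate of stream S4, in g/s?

1293 g/s

Let S4 be the unknown flow. Total out = 408.6 + S4.
water balance: 154.45 + 0.886·S4 = 0.764·(408.6 + S4)
(0.886 − 0.764)·S4 = 0.764×408.6 − 154.45 = 157.72
S4 = 157.72 / 0.122 = 1292.8 g/s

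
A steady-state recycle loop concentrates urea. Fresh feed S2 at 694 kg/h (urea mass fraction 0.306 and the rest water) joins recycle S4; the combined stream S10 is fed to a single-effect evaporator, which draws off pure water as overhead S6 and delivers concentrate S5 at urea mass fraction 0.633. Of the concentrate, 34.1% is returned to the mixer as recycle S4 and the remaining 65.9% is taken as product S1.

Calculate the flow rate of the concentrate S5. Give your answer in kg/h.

Overall urea balance (none leaves overhead): urea in fresh feed = urea in product, i.e. 694×0.306 = (1−0.341)·S5·0.633.
S5 = 212.36/(0.633×0.659) = 509.09 kg/h.

509.1 kg/h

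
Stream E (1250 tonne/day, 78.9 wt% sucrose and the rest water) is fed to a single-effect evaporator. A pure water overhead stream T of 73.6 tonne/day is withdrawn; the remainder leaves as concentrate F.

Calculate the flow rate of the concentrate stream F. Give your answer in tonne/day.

1176 tonne/day

Concentrate = 1250 − 73.6 = 1176.4 tonne/day.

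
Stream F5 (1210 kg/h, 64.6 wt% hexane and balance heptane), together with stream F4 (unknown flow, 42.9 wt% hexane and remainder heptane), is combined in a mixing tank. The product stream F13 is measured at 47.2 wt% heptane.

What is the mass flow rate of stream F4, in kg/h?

1442 kg/h

Let F4 be the unknown flow. Total out = 1210 + F4.
heptane balance: 428.34 + 0.571·F4 = 0.472·(1210 + F4)
(0.571 − 0.472)·F4 = 0.472×1210 − 428.34 = 142.78
F4 = 142.78 / 0.099 = 1442.2 kg/h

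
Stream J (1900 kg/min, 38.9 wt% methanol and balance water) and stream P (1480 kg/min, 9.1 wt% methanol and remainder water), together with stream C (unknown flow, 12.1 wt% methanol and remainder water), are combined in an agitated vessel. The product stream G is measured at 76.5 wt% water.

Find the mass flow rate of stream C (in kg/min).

Let C be the unknown flow. Total out = 3380 + C.
water balance: 2506.2 + 0.879·C = 0.765·(3380 + C)
(0.879 − 0.765)·C = 0.765×3380 − 2506.2 = 79.48
C = 79.48 / 0.114 = 697.19 kg/min

697.2 kg/min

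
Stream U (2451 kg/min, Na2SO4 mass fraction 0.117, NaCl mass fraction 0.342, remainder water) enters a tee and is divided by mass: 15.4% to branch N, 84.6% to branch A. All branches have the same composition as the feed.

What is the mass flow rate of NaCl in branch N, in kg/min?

Branch N total = 0.154×2451 = 377.45 kg/min.
NaCl in N = 0.342×377.45 = 129.09 kg/min.

129.1 kg/min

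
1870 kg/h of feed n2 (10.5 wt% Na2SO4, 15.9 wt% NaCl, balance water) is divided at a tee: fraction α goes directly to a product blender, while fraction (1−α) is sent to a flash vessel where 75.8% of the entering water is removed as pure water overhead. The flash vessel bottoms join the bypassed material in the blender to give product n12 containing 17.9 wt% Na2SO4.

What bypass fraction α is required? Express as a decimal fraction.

0.259

All 1870×0.105 = 196.35 kg/h of Na2SO4 reaches n12, so n12 = 196.35/0.179 = 1096.9 kg/h and vapour = 773.07 kg/h.
The evaporator receives (1−α)·1870 of feed at 0.736 water and removes 0.758 of that water:
0.758×0.736×(1−α)×1870 = 773.07
(1−α) = 773.07/1043.3 = 0.7410;  α = 0.2590.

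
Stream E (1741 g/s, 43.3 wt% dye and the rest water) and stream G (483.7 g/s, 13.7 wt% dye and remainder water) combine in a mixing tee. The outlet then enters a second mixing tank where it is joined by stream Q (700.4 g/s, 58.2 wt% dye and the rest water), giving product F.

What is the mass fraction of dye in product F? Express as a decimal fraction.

Overall, product flow = 2925.1 g/s.
dye in = 1741×0.433 + 483.7×0.137 + 700.4×0.582 = 1227.8 g/s.
dye fraction in F = 0.420.

0.420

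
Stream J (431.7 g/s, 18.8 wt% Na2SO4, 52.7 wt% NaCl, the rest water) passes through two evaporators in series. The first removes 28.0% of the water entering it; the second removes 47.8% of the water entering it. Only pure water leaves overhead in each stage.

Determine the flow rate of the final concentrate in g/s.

water in feed = 431.7×0.285 = 123.03 g/s.
After stage 1: water left = (1−0.280)×123.03 = 88.585; stream total = 397.25 g/s.
After stage 2: water left = (1−0.478)×88.585 = 46.241; final concentrate = 354.91 g/s.

354.9 g/s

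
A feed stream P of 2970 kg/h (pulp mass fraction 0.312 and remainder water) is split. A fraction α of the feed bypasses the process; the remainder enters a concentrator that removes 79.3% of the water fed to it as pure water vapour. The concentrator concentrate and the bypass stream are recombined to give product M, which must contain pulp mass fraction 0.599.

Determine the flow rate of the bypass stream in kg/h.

All 2970×0.312 = 926.64 kg/h of pulp reaches M, so M = 926.64/0.599 = 1547 kg/h and vapour = 1423 kg/h.
The evaporator receives (1−α)·2970 of feed at 0.688 water and removes 0.793 of that water:
0.793×0.688×(1−α)×2970 = 1423
(1−α) = 1423/1620.4 = 0.8782;  α = 0.1218.
Bypass flow = 0.1218×2970 = 361.75 kg/h.

361.7 kg/h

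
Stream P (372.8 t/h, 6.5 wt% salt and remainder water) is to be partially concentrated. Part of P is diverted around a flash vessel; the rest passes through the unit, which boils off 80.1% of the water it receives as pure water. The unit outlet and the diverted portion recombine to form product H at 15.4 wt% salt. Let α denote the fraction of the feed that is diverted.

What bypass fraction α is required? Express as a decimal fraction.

All 372.8×0.065 = 24.232 t/h of salt reaches H, so H = 24.232/0.154 = 157.35 t/h and vapour = 215.45 t/h.
The evaporator receives (1−α)·372.8 of feed at 0.935 water and removes 0.801 of that water:
0.801×0.935×(1−α)×372.8 = 215.45
(1−α) = 215.45/279.2 = 0.7717;  α = 0.2283.

0.228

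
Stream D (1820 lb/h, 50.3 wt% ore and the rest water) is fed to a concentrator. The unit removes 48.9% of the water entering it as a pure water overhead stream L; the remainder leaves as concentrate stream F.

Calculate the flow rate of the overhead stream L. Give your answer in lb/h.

442.3 lb/h

water entering = 1820×0.497 = 904.54 lb/h; overhead removed = 0.489×904.54 = 442.32 lb/h.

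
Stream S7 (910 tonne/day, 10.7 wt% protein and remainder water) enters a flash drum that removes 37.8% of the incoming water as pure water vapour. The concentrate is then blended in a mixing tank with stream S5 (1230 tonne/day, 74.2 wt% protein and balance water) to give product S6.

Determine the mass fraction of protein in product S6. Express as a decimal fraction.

Vapour removed = 0.378×0.893×910 = 307.17 tonne/day; concentrate = 602.83 tonne/day.
protein reaching the mixer = 97.37 (from concentrate) + 1230×0.742 = 1010 tonne/day.
Product flow = 602.83 + 1230 = 1832.8 tonne/day; protein fraction = 0.5511.

0.5511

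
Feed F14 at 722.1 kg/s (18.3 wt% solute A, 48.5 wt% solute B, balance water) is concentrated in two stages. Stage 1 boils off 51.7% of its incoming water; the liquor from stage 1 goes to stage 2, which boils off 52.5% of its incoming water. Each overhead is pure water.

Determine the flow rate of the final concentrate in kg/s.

water in feed = 722.1×0.332 = 239.74 kg/s.
After stage 1: water left = (1−0.517)×239.74 = 115.79; stream total = 598.16 kg/s.
After stage 2: water left = (1−0.525)×115.79 = 55.002; final concentrate = 537.36 kg/s.

537.4 kg/s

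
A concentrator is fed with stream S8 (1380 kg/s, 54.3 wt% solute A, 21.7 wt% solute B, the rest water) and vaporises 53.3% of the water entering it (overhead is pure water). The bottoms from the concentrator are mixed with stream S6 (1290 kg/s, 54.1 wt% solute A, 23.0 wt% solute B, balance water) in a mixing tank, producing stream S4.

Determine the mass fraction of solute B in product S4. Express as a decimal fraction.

0.2391

Vapour removed = 0.533×0.240×1380 = 176.53 kg/s; concentrate = 1203.5 kg/s.
solute B reaching the mixer = 299.46 (from concentrate) + 1290×0.230 = 596.16 kg/s.
Product flow = 1203.5 + 1290 = 2493.5 kg/s; solute B fraction = 0.2391.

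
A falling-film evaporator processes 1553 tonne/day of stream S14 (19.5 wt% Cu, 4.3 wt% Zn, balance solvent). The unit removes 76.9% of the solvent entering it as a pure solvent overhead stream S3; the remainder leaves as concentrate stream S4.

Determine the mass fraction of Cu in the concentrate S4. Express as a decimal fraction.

Cu is not removed: 1553×0.195 = 302.84 tonne/day of Cu enters S4.
solvent entering = 1553×0.762 = 1183.4 tonne/day; overhead removed = 0.769×1183.4 = 910.02 tonne/day.
Concentrate = 1553 − 910.02 = 642.98 tonne/day.
Mass fraction = 302.84/642.98 = 0.471.

0.471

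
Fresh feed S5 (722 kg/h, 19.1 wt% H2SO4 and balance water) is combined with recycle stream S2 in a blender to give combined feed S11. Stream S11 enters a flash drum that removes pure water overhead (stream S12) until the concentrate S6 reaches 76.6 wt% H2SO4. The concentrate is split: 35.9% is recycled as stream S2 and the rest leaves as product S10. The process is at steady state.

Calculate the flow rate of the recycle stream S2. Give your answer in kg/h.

Overall H2SO4 balance (none leaves overhead): H2SO4 in fresh feed = H2SO4 in product, i.e. 722×0.191 = (1−0.359)·S6·0.766.
S6 = 137.9/(0.766×0.641) = 280.86 kg/h.
Recycle S2 = 0.359×280.86 = 100.83 kg/h.

100.8 kg/h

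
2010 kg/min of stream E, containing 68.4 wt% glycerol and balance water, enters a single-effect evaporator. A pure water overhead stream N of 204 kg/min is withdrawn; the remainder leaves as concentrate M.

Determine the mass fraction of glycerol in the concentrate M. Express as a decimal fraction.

glycerol is not removed: 2010×0.684 = 1374.8 kg/min of glycerol enters M.
Concentrate = 2010 − 204 = 1806 kg/min.
Mass fraction = 1374.8/1806 = 0.761.

0.761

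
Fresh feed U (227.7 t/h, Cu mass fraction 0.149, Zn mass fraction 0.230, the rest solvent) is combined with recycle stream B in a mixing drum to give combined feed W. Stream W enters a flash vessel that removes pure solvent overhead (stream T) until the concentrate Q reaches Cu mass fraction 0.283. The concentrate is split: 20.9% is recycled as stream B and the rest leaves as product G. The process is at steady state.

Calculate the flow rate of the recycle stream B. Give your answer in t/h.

Overall Cu balance (none leaves overhead): Cu in fresh feed = Cu in product, i.e. 227.7×0.149 = (1−0.209)·Q·0.283.
Q = 33.927/(0.283×0.791) = 151.56 t/h.
Recycle B = 0.209×151.56 = 31.676 t/h.

31.68 t/h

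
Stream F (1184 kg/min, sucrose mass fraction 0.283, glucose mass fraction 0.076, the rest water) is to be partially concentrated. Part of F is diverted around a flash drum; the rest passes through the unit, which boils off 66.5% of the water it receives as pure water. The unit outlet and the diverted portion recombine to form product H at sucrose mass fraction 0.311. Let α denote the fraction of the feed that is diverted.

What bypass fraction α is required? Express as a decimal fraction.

0.789

All 1184×0.283 = 335.07 kg/min of sucrose reaches H, so H = 335.07/0.311 = 1077.4 kg/min and vapour = 106.6 kg/min.
The evaporator receives (1−α)·1184 of feed at 0.641 water and removes 0.665 of that water:
0.665×0.641×(1−α)×1184 = 106.6
(1−α) = 106.6/504.7 = 0.2112;  α = 0.7888.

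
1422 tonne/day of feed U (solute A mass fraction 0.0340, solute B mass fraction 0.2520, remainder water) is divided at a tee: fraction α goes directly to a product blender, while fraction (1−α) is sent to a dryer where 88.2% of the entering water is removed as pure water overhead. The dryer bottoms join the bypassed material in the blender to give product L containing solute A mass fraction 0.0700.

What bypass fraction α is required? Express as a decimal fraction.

All 1422×0.034 = 48.348 tonne/day of solute A reaches L, so L = 48.348/0.070 = 690.69 tonne/day and vapour = 731.31 tonne/day.
The evaporator receives (1−α)·1422 of feed at 0.714 water and removes 0.882 of that water:
0.882×0.714×(1−α)×1422 = 731.31
(1−α) = 731.31/895.5 = 0.8167;  α = 0.1833.

0.183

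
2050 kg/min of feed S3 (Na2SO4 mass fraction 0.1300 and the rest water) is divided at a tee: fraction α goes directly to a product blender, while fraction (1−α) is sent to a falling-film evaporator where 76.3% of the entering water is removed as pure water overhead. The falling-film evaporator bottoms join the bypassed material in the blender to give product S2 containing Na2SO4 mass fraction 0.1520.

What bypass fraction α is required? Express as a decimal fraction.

All 2050×0.130 = 266.5 kg/min of Na2SO4 reaches S2, so S2 = 266.5/0.152 = 1753.3 kg/min and vapour = 296.71 kg/min.
The evaporator receives (1−α)·2050 of feed at 0.870 water and removes 0.763 of that water:
0.763×0.870×(1−α)×2050 = 296.71
(1−α) = 296.71/1360.8 = 0.2180;  α = 0.7820.

0.782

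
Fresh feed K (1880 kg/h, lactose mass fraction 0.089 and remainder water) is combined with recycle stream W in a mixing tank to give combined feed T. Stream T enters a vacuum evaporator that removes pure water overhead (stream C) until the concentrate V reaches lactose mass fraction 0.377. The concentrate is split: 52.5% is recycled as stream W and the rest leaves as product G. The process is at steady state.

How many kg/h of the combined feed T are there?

Overall lactose balance (none leaves overhead): lactose in fresh feed = lactose in product, i.e. 1880×0.089 = (1−0.525)·V·0.377.
V = 167.32/(0.377×0.475) = 934.36 kg/h.
Recycle W = 0.525×934.36 = 490.54 kg/h.
Combined feed T = 1880 + 490.54 = 2370.5 kg/h.

2371 kg/h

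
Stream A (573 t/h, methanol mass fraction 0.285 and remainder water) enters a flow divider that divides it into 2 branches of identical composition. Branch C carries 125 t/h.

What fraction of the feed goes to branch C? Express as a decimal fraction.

Fraction to C = 125/573 = 0.2182.

0.218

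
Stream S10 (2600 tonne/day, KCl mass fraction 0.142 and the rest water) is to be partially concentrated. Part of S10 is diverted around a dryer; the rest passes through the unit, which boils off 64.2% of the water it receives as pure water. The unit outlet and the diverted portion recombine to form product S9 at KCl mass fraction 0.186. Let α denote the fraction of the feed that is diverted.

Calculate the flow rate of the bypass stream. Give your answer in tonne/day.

1483 tonne/day

All 2600×0.142 = 369.2 tonne/day of KCl reaches S9, so S9 = 369.2/0.186 = 1984.9 tonne/day and vapour = 615.05 tonne/day.
The evaporator receives (1−α)·2600 of feed at 0.858 water and removes 0.642 of that water:
0.642×0.858×(1−α)×2600 = 615.05
(1−α) = 615.05/1432.2 = 0.4295;  α = 0.5705.
Bypass flow = 0.5705×2600 = 1483.4 tonne/day.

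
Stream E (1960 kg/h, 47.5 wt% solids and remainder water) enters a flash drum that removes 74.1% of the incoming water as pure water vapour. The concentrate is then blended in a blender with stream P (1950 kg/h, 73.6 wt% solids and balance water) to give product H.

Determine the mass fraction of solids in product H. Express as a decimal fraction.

0.752

Vapour removed = 0.741×0.525×1960 = 762.49 kg/h; concentrate = 1197.5 kg/h.
solids reaching the mixer = 931 (from concentrate) + 1950×0.736 = 2366.2 kg/h.
Product flow = 1197.5 + 1950 = 3147.5 kg/h; solids fraction = 0.752.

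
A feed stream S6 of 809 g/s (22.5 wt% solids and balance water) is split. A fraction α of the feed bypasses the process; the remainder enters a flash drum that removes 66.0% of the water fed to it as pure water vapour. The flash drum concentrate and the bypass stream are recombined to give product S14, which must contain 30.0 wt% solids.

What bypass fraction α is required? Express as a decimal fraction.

All 809×0.225 = 182.03 g/s of solids reaches S14, so S14 = 182.03/0.300 = 606.75 g/s and vapour = 202.25 g/s.
The evaporator receives (1−α)·809 of feed at 0.775 water and removes 0.660 of that water:
0.660×0.775×(1−α)×809 = 202.25
(1−α) = 202.25/413.8 = 0.4888;  α = 0.5112.

0.511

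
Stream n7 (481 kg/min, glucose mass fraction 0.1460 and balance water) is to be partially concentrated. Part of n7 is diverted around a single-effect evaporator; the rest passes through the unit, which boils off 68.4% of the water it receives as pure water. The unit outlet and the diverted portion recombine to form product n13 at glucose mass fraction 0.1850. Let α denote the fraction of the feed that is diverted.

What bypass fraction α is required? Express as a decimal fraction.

0.639

All 481×0.146 = 70.226 kg/min of glucose reaches n13, so n13 = 70.226/0.185 = 379.6 kg/min and vapour = 101.4 kg/min.
The evaporator receives (1−α)·481 of feed at 0.854 water and removes 0.684 of that water:
0.684×0.854×(1−α)×481 = 101.4
(1−α) = 101.4/280.97 = 0.3609;  α = 0.6391.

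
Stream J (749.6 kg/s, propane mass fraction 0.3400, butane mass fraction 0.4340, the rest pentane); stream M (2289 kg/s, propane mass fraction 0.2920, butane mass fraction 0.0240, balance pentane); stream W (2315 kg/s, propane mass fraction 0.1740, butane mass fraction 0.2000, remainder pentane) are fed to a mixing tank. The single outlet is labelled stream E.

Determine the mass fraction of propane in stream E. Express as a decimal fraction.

Total flow out = 749.6 + 2289 + 2315 = 5353.6 kg/s.
propane in = 749.6×0.340 + 2289×0.292 + 2315×0.174 = 1326.1 kg/s.
propane mass fraction in E = 1326.1/5353.6 = 0.2477.

0.2477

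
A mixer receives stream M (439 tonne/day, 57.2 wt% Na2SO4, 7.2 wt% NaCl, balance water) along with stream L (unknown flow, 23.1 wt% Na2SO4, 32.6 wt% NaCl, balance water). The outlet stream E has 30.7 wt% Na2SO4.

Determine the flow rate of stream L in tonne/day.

Let L be the unknown flow. Total out = 439 + L.
Na2SO4 balance: 251.11 + 0.231·L = 0.307·(439 + L)
(0.231 − 0.307)·L = 0.307×439 − 251.11 = -116.33
L = -116.33 / -0.076 = 1530.7 tonne/day

1531 tonne/day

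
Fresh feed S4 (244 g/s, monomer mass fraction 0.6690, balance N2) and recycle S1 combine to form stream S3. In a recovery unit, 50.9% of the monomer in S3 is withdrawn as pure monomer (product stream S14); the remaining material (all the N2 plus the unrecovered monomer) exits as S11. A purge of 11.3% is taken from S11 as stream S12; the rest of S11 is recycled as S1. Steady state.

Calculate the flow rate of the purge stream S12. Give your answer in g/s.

96.81 g/s

N2 enters only via S4 and leaves only via the purge: 244×0.331 = 0.113×(N2 in S11), and the recovery unit passes all N2, so N2 in S3 = N2 in S11 = 714.73 g/s.
monomer in S3: m_A = 244×0.669 + (1−0.113)·(1−0.509)·m_A, so m_A = 163.24/0.5645 = 289.18 g/s.
S11 = (1−0.509)×289.18 + 714.73 = 856.71 g/s.
Purge S12 = 0.113×856.71 = 96.808 g/s.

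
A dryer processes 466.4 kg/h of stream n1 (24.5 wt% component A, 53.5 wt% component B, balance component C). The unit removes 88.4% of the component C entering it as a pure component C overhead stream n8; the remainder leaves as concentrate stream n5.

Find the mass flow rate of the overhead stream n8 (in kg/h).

component C entering = 466.4×0.220 = 102.61 kg/h; overhead removed = 0.884×102.61 = 90.705 kg/h.

90.71 kg/h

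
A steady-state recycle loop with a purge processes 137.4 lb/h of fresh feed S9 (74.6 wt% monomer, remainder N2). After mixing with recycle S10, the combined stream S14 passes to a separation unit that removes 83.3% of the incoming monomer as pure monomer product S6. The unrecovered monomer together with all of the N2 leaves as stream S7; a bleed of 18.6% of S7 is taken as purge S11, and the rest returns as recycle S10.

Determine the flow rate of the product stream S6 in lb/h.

monomer in S14: m_A = 137.4×0.746 + (1−0.186)·(1−0.833)·m_A, so m_A = 102.5/0.8641 = 118.63 lb/h.
Product S6 = 0.833×118.63 = 98.816 lb/h.

98.82 lb/h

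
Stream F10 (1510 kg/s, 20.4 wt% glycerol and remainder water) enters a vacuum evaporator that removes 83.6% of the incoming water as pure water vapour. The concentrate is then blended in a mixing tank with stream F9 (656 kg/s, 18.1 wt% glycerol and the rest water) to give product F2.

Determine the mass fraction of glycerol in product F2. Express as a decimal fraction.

0.368

Vapour removed = 0.836×0.796×1510 = 1004.8 kg/s; concentrate = 505.16 kg/s.
glycerol reaching the mixer = 308.04 (from concentrate) + 656×0.181 = 426.78 kg/s.
Product flow = 505.16 + 656 = 1161.2 kg/s; glycerol fraction = 0.368.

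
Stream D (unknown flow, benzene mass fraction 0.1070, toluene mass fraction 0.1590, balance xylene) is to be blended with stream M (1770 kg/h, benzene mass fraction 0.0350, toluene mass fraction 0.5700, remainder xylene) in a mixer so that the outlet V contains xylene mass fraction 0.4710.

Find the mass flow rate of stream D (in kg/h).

Let D be the unknown flow. Total out = 1770 + D.
xylene balance: 699.15 + 0.734·D = 0.471·(1770 + D)
(0.734 − 0.471)·D = 0.471×1770 − 699.15 = 134.52
D = 134.52 / 0.263 = 511.48 kg/h

511.5 kg/h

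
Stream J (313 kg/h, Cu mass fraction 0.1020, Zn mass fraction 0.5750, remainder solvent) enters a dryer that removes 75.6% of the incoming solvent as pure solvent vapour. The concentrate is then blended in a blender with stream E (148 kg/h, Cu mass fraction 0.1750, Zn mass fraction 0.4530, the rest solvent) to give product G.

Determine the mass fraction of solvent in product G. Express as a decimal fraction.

0.2073

Vapour removed = 0.756×0.323×313 = 76.431 kg/h; concentrate = 236.57 kg/h.
solvent reaching the mixer = 24.668 (from concentrate) + 148×0.372 = 79.724 kg/h.
Product flow = 236.57 + 148 = 384.57 kg/h; solvent fraction = 0.2073.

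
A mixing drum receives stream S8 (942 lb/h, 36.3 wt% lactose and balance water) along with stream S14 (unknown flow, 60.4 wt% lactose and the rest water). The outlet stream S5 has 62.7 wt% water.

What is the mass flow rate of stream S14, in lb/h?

40.78 lb/h

Let S14 be the unknown flow. Total out = 942 + S14.
water balance: 600.05 + 0.396·S14 = 0.627·(942 + S14)
(0.396 − 0.627)·S14 = 0.627×942 − 600.05 = -9.42
S14 = -9.42 / -0.231 = 40.779 lb/h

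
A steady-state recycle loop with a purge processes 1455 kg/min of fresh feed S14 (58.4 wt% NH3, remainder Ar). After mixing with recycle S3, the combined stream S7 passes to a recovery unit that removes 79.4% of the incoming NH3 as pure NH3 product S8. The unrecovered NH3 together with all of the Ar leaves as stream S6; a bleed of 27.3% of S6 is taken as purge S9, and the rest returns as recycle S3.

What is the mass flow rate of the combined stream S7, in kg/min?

3217 kg/min

Ar enters only via S14 and leaves only via the purge: 1455×0.416 = 0.273×(Ar in S6), and the recovery unit passes all Ar, so Ar in S7 = Ar in S6 = 2217.1 kg/min.
NH3 in S7: m_A = 1455×0.584 + (1−0.273)·(1−0.794)·m_A, so m_A = 849.72/0.8502 = 999.39 kg/min.
S7 = 999.39 + 2217.1 = 3216.5 kg/min.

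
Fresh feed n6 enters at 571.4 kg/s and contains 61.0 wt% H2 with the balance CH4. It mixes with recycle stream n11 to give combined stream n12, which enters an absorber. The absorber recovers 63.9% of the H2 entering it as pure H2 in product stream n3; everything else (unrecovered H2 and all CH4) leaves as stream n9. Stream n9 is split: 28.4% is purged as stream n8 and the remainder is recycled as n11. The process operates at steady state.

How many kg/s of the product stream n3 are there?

H2 in n12: m_A = 571.4×0.610 + (1−0.284)·(1−0.639)·m_A, so m_A = 348.55/0.7415 = 470.05 kg/s.
Product n3 = 0.639×470.05 = 300.36 kg/s.

300.4 kg/s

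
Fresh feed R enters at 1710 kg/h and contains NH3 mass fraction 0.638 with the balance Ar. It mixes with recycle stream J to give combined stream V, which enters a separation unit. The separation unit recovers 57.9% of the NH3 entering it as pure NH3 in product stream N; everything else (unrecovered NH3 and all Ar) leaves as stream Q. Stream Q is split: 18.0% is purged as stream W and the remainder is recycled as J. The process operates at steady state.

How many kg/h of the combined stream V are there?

Ar enters only via R and leaves only via the purge: 1710×0.362 = 0.180×(Ar in Q), and the separation unit passes all Ar, so Ar in V = Ar in Q = 3439 kg/h.
NH3 in V: m_A = 1710×0.638 + (1−0.180)·(1−0.579)·m_A, so m_A = 1091/0.6548 = 1666.2 kg/h.
V = 1666.2 + 3439 = 5105.2 kg/h.

5105 kg/h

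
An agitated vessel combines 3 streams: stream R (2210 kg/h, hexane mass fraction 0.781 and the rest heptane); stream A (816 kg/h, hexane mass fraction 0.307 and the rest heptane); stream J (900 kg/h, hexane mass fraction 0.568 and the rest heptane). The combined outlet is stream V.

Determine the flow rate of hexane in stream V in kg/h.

2488 kg/h

hexane out = hexane in = 2210×0.781 + 816×0.307 + 900×0.568 = 2487.7 kg/h.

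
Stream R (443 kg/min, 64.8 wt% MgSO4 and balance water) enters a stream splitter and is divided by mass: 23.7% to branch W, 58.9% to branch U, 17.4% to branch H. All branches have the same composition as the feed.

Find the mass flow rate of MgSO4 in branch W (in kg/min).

68.03 kg/min

Branch W total = 0.237×443 = 104.99 kg/min.
MgSO4 in W = 0.648×104.99 = 68.034 kg/min.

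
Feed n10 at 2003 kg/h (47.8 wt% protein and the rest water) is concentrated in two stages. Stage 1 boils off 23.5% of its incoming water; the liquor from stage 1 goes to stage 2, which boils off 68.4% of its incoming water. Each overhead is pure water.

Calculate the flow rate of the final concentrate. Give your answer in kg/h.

1210 kg/h

water in feed = 2003×0.522 = 1045.6 kg/h.
After stage 1: water left = (1−0.235)×1045.6 = 799.86; stream total = 1757.3 kg/h.
After stage 2: water left = (1−0.684)×799.86 = 252.76; final concentrate = 1210.2 kg/h.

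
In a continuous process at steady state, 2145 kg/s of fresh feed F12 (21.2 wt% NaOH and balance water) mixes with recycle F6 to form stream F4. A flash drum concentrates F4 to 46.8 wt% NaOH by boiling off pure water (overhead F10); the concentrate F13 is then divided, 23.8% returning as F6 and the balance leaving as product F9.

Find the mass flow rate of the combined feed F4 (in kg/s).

Overall NaOH balance (none leaves overhead): NaOH in fresh feed = NaOH in product, i.e. 2145×0.212 = (1−0.238)·F13·0.468.
F13 = 454.74/(0.468×0.762) = 1275.2 kg/s.
Recycle F6 = 0.238×1275.2 = 303.49 kg/s.
Combined feed F4 = 2145 + 303.49 = 2448.5 kg/s.

2448 kg/s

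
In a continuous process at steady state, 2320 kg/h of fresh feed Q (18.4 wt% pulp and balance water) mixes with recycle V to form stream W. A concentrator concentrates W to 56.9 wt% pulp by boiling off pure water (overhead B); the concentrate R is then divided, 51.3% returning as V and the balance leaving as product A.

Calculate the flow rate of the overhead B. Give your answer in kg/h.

Overall pulp balance (none leaves overhead): pulp in fresh feed = pulp in product, i.e. 2320×0.184 = (1−0.513)·R·0.569.
R = 426.88/(0.569×0.487) = 1540.5 kg/h.
Recycle V = 0.513×1540.5 = 790.28 kg/h.
Combined feed W = 2320 + 790.28 = 3110.3 kg/h.
Overhead B = W − R = 3110.3 − 1540.5 = 1569.8 kg/h.

1570 kg/h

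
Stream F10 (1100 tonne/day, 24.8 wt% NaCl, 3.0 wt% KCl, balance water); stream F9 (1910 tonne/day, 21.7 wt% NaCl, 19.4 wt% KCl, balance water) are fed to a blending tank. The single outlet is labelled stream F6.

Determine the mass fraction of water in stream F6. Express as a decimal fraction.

Total flow out = 1100 + 1910 = 3010 tonne/day.
water in = 1100×0.722 + 1910×0.589 = 1919.2 tonne/day.
water mass fraction in F6 = 1919.2/3010 = 0.6376.

0.6376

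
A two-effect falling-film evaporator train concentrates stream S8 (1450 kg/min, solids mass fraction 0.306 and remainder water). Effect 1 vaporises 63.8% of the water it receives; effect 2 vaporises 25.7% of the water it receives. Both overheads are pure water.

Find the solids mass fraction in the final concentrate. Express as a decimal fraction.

0.621

water in feed = 1450×0.694 = 1006.3 kg/min.
After stage 1: water left = (1−0.638)×1006.3 = 364.28; stream total = 807.98 kg/min.
After stage 2: water left = (1−0.257)×364.28 = 270.66; final concentrate = 714.36 kg/min.
solids fraction = 443.7/714.36 = 0.621.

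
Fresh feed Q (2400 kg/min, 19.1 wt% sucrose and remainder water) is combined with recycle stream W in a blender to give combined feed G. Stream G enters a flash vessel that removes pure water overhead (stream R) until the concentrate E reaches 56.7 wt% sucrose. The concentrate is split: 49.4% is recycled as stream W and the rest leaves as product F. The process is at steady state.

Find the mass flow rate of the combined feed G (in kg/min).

Overall sucrose balance (none leaves overhead): sucrose in fresh feed = sucrose in product, i.e. 2400×0.191 = (1−0.494)·E·0.567.
E = 458.4/(0.567×0.506) = 1597.8 kg/min.
Recycle W = 0.494×1597.8 = 789.29 kg/min.
Combined feed G = 2400 + 789.29 = 3189.3 kg/min.

3189 kg/min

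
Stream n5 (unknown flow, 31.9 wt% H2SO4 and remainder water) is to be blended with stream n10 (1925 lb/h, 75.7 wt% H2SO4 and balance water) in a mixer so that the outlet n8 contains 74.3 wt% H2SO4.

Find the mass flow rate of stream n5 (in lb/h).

63.56 lb/h

Let n5 be the unknown flow. Total out = 1925 + n5.
H2SO4 balance: 1457.2 + 0.319·n5 = 0.743·(1925 + n5)
(0.319 − 0.743)·n5 = 0.743×1925 − 1457.2 = -26.95
n5 = -26.95 / -0.424 = 63.561 lb/h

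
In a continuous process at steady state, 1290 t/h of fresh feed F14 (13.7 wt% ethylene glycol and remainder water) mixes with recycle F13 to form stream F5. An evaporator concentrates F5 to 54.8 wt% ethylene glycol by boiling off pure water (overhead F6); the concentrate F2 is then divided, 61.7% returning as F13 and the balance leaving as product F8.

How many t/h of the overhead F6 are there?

Overall ethylene glycol balance (none leaves overhead): ethylene glycol in fresh feed = ethylene glycol in product, i.e. 1290×0.137 = (1−0.617)·F2·0.548.
F2 = 176.73/(0.548×0.383) = 842.04 t/h.
Recycle F13 = 0.617×842.04 = 519.54 t/h.
Combined feed F5 = 1290 + 519.54 = 1809.5 t/h.
Overhead F6 = F5 − F2 = 1809.5 − 842.04 = 967.5 t/h.

967.5 t/h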